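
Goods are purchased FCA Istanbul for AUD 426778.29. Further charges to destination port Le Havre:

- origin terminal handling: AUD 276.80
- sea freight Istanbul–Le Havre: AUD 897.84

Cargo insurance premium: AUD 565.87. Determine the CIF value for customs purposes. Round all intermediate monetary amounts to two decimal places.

CIF value: AUD 428518.80

CIF = FCA price + pre-shipment costs + freight + insurance
CIF = 426778.29 + 276.80 + 897.84 + 565.87 = 428518.80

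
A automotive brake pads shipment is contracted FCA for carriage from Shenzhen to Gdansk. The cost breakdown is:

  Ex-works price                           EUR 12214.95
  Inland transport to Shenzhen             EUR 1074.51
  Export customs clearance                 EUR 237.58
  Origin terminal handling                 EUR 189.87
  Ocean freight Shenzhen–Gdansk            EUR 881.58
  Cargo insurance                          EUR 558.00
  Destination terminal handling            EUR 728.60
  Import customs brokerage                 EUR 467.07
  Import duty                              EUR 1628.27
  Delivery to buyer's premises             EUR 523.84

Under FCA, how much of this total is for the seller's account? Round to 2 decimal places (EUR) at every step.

FCA: the seller delivers export-cleared goods to the carrier; the buyer bears costs from that point.
Seller's account: goods 12214.95 + inland to port 1074.51 + export clearance 237.58 = 13527.04
Buyer's account: origin terminal 189.87 + freight 881.58 + insurance 558.00 + destination terminal 728.60 + brokerage 467.07 + duty 1628.27 + delivery 523.84 = 4977.23

Seller's account: EUR 13527.04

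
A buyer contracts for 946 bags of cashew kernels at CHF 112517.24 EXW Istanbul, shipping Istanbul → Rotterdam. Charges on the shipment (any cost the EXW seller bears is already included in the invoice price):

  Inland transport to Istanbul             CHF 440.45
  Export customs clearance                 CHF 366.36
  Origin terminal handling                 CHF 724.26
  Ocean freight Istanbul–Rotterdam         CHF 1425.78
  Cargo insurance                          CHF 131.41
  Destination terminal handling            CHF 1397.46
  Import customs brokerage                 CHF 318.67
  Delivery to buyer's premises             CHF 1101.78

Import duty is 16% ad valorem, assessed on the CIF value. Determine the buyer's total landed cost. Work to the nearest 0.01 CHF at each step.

EXW: the seller makes goods available at their premises; the buyer bears all onward costs.
CIF value = EXW price + inland to port + export clearance + origin terminal + freight + insurance = 112517.24 + 440.45 + 366.36 + 724.26 + 1425.78 + 131.41 = 115605.50
Import duty = 115605.50 × 16% = 18496.88
Buyer bears: inland to port 440.45 + export clearance 366.36 + origin terminal 724.26 + freight 1425.78 + insurance 131.41 + destination terminal 1397.46 + brokerage 318.67 + delivery 1101.78 + duty 18496.88 = 24403.05
Landed cost = invoice 112517.24 + 24403.05 = 136920.29

Total landed cost: CHF 136920.29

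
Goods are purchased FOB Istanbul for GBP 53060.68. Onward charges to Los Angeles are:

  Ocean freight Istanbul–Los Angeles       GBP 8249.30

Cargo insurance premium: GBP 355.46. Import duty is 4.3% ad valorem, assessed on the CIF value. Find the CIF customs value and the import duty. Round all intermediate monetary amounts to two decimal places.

CIF = FOB price + freight + insurance
CIF = 53060.68 + 8249.30 + 355.46 = 61665.44
Import duty = 61665.44 × 4.3% = 2651.61

CIF value: GBP 61665.44; import duty: GBP 2651.61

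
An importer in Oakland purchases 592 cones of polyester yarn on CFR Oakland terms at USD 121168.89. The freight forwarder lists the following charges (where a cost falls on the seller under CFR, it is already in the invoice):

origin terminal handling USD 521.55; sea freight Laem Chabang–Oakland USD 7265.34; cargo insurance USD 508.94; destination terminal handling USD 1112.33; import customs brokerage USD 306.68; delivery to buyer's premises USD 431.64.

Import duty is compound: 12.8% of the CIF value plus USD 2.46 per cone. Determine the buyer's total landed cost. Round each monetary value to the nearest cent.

CFR: the seller pays costs through ocean freight to the destination port, but not insurance.
Already in the invoice (seller's account under CFR): origin terminal, freight — exclude.
CIF value = CFR price + insurance = 121168.89 + 508.94 = 121677.83
Ad valorem component: 121677.83 × 12.8% = 15574.76
Specific component: 592 × 2.46 = 1456.32
Import duty = 15574.76 + 1456.32 = 17031.08
Buyer bears: insurance 508.94 + destination terminal 1112.33 + brokerage 306.68 + delivery 431.64 + duty 17031.08 = 19390.67
Landed cost = invoice 121168.89 + 19390.67 = 140559.56

Total landed cost: USD 140559.56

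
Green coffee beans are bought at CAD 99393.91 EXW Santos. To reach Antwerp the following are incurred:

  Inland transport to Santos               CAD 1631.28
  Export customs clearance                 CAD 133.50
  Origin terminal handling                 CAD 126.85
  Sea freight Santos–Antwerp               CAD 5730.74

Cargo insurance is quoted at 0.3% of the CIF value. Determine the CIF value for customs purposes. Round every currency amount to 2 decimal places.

CIF value: CAD 107338.29

Let C be the CIF value. C = EXW price + pre-shipment costs + freight + 0.3% × C
C − 0.3% × C = 99393.91 + 1631.28 + 133.50 + 126.85 + 5730.74
0.997 × C = 107016.28
C = 107016.28 / 0.997 = 107338.29
Insurance premium = 0.3% × 107338.29 = 322.01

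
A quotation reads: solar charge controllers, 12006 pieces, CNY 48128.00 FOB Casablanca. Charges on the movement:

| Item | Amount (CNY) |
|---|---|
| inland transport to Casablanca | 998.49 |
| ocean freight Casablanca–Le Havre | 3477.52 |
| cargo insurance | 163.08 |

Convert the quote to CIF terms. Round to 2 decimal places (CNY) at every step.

Not relevant to the conversion: inland to port — on the seller under both FOB and CIF; already in the FOB price and stays in the CIF price.
From FOB to CIF, the seller additionally bears: freight, insurance.
CIF price = 48128.00 + 3477.52 + 163.08 = 51768.60

CIF price: CNY 51768.60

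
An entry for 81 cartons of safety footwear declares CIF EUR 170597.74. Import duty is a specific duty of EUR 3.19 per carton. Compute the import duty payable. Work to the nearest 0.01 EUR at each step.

Import duty: EUR 258.39

Import duty = 81 × 3.19 = 258.39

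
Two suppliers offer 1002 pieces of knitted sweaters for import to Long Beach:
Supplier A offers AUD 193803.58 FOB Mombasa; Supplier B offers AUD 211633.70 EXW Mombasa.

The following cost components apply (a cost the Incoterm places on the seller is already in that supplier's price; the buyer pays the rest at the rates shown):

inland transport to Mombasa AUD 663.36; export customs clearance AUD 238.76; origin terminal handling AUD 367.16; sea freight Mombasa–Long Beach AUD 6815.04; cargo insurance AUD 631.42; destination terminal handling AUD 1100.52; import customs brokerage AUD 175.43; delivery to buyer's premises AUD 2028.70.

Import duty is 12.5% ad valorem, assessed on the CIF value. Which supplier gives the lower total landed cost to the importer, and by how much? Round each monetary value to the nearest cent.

Supplier A (FOB):
CIF value = FOB price + freight + insurance = 193803.58 + 6815.04 + 631.42 = 201250.04
Import duty = 201250.04 × 12.5% = 25156.26
Buyer bears (A): 6815.04 + 631.42 + 1100.52 + 175.43 + 2028.70 = 10751.11
Landed cost (A) = invoice 193803.58 + 10751.11 + duty 25156.26 = 229710.95
Supplier B (EXW):
CIF value = EXW price + inland to port + export clearance + origin terminal + freight + insurance = 211633.70 + 663.36 + 238.76 + 367.16 + 6815.04 + 631.42 = 220349.44
Import duty = 220349.44 × 12.5% = 27543.68
Buyer bears (B): 663.36 + 238.76 + 367.16 + 6815.04 + 631.42 + 1100.52 + 175.43 + 2028.70 = 12020.39
Landed cost (B) = invoice 211633.70 + 12020.39 + duty 27543.68 = 251197.77
Difference = |229710.95 − 251197.77| = 21486.82

Supplier A is cheaper by AUD 21486.82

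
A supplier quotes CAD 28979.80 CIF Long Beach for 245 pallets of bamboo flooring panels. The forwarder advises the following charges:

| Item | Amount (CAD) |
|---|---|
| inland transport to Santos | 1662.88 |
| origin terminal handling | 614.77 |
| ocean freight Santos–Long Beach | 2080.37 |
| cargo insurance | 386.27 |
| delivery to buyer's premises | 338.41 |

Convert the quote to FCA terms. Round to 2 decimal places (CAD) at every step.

Not relevant to the conversion: inland to port — on the seller under both CIF and FCA; already in the CIF price and stays in the FCA price. delivery — on the buyer under both terms; not part of either seller's price.
From CIF to FCA, the seller no longer bears: origin terminal, freight, insurance.
FCA price = 28979.80 − 614.77 − 2080.37 − 386.27 = 25898.39

FCA price: CAD 25898.39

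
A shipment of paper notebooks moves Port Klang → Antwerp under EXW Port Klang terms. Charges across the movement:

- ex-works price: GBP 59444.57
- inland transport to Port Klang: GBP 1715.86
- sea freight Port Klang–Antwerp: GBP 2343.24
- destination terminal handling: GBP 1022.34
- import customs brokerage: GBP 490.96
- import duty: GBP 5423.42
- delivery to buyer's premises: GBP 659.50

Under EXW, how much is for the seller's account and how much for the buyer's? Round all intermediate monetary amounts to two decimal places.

Seller: GBP 59444.57; buyer: GBP 11655.32

EXW: the seller makes goods available at their premises; the buyer bears all onward costs.
Seller's account: goods 59444.57 = 59444.57
Buyer's account: inland to port 1715.86 + freight 2343.24 + destination terminal 1022.34 + brokerage 490.96 + duty 5423.42 + delivery 659.50 = 11655.32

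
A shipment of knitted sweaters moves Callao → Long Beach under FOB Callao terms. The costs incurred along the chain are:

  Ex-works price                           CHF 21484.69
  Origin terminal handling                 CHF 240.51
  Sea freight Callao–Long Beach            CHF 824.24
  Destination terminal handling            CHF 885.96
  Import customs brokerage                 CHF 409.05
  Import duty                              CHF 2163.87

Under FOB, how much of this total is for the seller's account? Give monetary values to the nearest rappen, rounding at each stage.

Seller's account: CHF 21725.20

FOB: the seller bears costs until goods are on board at the origin port; the buyer bears freight, insurance and all costs thereafter.
Seller's account: goods 21484.69 + origin terminal 240.51 = 21725.20
Buyer's account: freight 824.24 + destination terminal 885.96 + brokerage 409.05 + duty 2163.87 = 4283.12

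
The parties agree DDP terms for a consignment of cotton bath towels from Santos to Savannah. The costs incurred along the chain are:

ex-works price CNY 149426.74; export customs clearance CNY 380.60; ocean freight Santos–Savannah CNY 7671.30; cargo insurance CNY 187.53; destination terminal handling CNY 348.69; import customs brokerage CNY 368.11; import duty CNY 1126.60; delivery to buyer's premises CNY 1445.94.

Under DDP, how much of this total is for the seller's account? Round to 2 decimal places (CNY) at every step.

DDP: the seller bears all costs including import duty.
Seller's account: goods 149426.74 + export clearance 380.60 + freight 7671.30 + insurance 187.53 + destination terminal 348.69 + brokerage 368.11 + duty 1126.60 + delivery 1445.94 = 160955.51
Buyer's account: 0.00

Seller's account: CNY 160955.51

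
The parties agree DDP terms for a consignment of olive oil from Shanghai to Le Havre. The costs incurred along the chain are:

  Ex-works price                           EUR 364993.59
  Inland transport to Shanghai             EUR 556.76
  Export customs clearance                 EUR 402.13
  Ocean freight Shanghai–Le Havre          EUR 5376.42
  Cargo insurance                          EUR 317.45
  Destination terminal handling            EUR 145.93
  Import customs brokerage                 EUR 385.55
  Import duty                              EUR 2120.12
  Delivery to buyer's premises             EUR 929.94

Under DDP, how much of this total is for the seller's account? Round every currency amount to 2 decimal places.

DDP: the seller bears all costs including import duty.
Seller's account: goods 364993.59 + inland to port 556.76 + export clearance 402.13 + freight 5376.42 + insurance 317.45 + destination terminal 145.93 + brokerage 385.55 + duty 2120.12 + delivery 929.94 = 375227.89
Buyer's account: 0.00

Seller's account: EUR 375227.89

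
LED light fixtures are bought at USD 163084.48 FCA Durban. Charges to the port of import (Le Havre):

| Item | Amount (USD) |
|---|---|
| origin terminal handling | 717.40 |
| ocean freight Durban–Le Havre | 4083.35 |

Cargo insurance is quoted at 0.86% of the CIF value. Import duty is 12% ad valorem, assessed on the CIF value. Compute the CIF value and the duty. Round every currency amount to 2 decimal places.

CIF value: USD 169341.57; import duty: USD 20320.99

Let C be the CIF value. C = FCA price + pre-shipment costs + freight + 0.86% × C
C − 0.86% × C = 163084.48 + 717.40 + 4083.35
0.9914 × C = 167885.23
C = 167885.23 / 0.9914 = 169341.57
Insurance premium = 0.86% × 169341.57 = 1456.34
Import duty = 169341.57 × 12% = 20320.99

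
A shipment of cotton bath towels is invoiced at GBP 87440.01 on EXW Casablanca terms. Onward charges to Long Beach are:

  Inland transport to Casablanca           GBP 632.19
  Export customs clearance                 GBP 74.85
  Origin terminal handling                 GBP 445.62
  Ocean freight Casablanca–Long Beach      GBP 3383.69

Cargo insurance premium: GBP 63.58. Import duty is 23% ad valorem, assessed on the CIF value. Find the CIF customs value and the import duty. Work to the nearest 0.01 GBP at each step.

CIF value: GBP 92039.94; import duty: GBP 21169.19

CIF = EXW price + pre-shipment costs + freight + insurance
CIF = 87440.01 + 632.19 + 74.85 + 445.62 + 3383.69 + 63.58 = 92039.94
Import duty = 92039.94 × 23% = 21169.19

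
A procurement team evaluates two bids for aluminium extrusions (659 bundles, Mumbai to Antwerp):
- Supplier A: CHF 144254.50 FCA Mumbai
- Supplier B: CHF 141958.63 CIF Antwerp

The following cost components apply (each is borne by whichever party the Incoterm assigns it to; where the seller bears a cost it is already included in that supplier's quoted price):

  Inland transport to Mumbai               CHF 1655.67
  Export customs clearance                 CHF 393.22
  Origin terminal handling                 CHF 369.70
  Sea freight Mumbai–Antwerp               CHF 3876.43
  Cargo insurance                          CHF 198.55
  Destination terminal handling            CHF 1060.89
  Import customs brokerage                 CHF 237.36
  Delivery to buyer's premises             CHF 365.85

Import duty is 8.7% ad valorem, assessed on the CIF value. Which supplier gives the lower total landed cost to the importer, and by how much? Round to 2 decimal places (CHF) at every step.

Supplier A (FCA):
CIF value = FCA price + origin terminal + freight + insurance = 144254.50 + 369.70 + 3876.43 + 198.55 = 148699.18
Import duty = 148699.18 × 8.7% = 12936.83
Buyer bears (A): 369.70 + 3876.43 + 198.55 + 1060.89 + 237.36 + 365.85 = 6108.78
Landed cost (A) = invoice 144254.50 + 6108.78 + duty 12936.83 = 163300.11
Supplier B (CIF):
The CIF price already equals the CIF value: 141958.63
Import duty = 141958.63 × 8.7% = 12350.40
Buyer bears (B): 1060.89 + 237.36 + 365.85 = 1664.10
Landed cost (B) = invoice 141958.63 + 1664.10 + duty 12350.40 = 155973.13
Difference = |163300.11 − 155973.13| = 7326.98

Supplier B is cheaper by CHF 7326.98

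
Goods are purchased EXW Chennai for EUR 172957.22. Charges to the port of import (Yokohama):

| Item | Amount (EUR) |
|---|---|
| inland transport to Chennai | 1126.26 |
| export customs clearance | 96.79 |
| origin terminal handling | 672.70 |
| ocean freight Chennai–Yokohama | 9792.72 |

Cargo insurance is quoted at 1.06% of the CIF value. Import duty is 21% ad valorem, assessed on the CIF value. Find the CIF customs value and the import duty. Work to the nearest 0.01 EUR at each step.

Let C be the CIF value. C = EXW price + pre-shipment costs + freight + 1.06% × C
C − 1.06% × C = 172957.22 + 1126.26 + 96.79 + 672.70 + 9792.72
0.9894 × C = 184645.69
C = 184645.69 / 0.9894 = 186623.90
Insurance premium = 1.06% × 186623.90 = 1978.21
Import duty = 186623.90 × 21% = 39191.02

CIF value: EUR 186623.90; import duty: EUR 39191.02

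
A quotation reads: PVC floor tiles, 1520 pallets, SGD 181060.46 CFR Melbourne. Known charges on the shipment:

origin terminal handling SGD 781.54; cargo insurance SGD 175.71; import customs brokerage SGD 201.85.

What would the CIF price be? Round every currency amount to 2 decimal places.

CIF price: SGD 181236.17

Not relevant to the conversion: origin terminal — on the seller under both CFR and CIF; already in the CFR price and stays in the CIF price. brokerage — on the buyer under both terms; not part of either seller's price.
From CFR to CIF, the seller additionally bears: insurance.
CIF price = 181060.46 + 175.71 = 181236.17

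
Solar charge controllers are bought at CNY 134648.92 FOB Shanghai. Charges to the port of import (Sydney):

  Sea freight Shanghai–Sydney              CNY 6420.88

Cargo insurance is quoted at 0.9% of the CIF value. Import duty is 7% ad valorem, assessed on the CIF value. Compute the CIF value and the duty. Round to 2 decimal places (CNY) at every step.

CIF value: CNY 142350.96; import duty: CNY 9964.57

Let C be the CIF value. C = FOB price + freight + 0.9% × C
C − 0.9% × C = 134648.92 + 6420.88
0.991 × C = 141069.80
C = 141069.80 / 0.991 = 142350.96
Insurance premium = 0.9% × 142350.96 = 1281.16
Import duty = 142350.96 × 7% = 9964.57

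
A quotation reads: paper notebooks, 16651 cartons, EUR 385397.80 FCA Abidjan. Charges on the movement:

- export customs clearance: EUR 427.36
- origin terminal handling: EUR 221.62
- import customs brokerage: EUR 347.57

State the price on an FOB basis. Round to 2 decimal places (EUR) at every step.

FOB price: EUR 385619.42

Not relevant to the conversion: export clearance — on the seller under both FCA and FOB; already in the FCA price and stays in the FOB price. brokerage — on the buyer under both terms; not part of either seller's price.
From FCA to FOB, the seller additionally bears: origin terminal.
FOB price = 385397.80 + 221.62 = 385619.42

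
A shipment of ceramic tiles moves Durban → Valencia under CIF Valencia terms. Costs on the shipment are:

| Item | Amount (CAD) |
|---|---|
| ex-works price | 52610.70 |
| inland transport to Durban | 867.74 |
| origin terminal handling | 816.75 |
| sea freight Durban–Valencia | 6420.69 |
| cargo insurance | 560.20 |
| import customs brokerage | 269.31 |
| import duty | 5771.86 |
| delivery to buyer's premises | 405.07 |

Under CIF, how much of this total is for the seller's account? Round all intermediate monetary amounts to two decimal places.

CIF: the seller pays costs through ocean freight and marine insurance to the destination port.
Seller's account: goods 52610.70 + inland to port 867.74 + origin terminal 816.75 + freight 6420.69 + insurance 560.20 = 61276.08
Buyer's account: brokerage 269.31 + duty 5771.86 + delivery 405.07 = 6446.24

Seller's account: CAD 61276.08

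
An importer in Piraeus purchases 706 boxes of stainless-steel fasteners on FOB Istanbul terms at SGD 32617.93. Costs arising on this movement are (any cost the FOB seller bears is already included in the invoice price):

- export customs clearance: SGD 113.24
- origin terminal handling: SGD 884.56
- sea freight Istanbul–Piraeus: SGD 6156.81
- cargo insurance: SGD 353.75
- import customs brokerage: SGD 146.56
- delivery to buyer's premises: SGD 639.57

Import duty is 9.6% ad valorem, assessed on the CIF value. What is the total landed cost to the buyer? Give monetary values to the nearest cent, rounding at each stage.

FOB: the seller bears costs until goods are on board at the origin port; the buyer bears freight, insurance and all costs thereafter.
Already in the invoice (seller's account under FOB): export clearance, origin terminal — exclude.
CIF value = FOB price + freight + insurance = 32617.93 + 6156.81 + 353.75 = 39128.49
Import duty = 39128.49 × 9.6% = 3756.34
Buyer bears: freight 6156.81 + insurance 353.75 + brokerage 146.56 + delivery 639.57 + duty 3756.34 = 11053.03
Landed cost = invoice 32617.93 + 11053.03 = 43670.96

Total landed cost: SGD 43670.96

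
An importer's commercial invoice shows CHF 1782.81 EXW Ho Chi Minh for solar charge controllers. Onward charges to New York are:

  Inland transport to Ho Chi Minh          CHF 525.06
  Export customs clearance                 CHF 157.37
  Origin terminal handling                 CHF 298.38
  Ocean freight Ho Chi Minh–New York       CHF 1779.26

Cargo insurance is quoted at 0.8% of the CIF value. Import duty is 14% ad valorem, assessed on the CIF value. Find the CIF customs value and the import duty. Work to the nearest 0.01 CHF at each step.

CIF value: CHF 4579.52; import duty: CHF 641.13

Let C be the CIF value. C = EXW price + pre-shipment costs + freight + 0.8% × C
C − 0.8% × C = 1782.81 + 525.06 + 157.37 + 298.38 + 1779.26
0.992 × C = 4542.88
C = 4542.88 / 0.992 = 4579.52
Insurance premium = 0.8% × 4579.52 = 36.64
Import duty = 4579.52 × 14% = 641.13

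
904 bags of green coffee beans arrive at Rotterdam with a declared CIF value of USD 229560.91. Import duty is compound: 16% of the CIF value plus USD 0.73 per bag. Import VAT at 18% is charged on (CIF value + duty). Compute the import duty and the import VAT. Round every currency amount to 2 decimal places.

Import duty: USD 37389.67; import VAT: USD 48051.10

Ad valorem component: 229560.91 × 16% = 36729.75
Specific component: 904 × 0.73 = 659.92
Import duty = 36729.75 + 659.92 = 37389.67
VAT base = CIF + duty = 229560.91 + 37389.67 = 266950.58
Import VAT = 266950.58 × 18% = 48051.10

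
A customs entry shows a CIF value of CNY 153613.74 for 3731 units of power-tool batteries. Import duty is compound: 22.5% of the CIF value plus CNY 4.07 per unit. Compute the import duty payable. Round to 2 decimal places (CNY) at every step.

Ad valorem component: 153613.74 × 22.5% = 34563.09
Specific component: 3731 × 4.07 = 15185.17
Import duty = 34563.09 + 15185.17 = 49748.26

Import duty: CNY 49748.26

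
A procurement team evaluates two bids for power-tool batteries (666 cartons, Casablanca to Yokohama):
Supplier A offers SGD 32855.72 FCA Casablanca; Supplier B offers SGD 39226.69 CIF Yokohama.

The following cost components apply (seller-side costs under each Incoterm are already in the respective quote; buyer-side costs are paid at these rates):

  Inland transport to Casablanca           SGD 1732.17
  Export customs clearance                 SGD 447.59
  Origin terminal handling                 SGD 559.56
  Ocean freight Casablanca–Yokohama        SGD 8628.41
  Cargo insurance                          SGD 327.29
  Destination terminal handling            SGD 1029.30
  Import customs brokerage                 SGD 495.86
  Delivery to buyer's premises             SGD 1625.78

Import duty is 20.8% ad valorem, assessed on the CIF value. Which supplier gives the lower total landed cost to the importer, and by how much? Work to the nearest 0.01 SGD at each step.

Supplier B is cheaper by SGD 3798.30

Supplier A (FCA):
CIF value = FCA price + origin terminal + freight + insurance = 32855.72 + 559.56 + 8628.41 + 327.29 = 42370.98
Import duty = 42370.98 × 20.8% = 8813.16
Buyer bears (A): 559.56 + 8628.41 + 327.29 + 1029.30 + 495.86 + 1625.78 = 12666.20
Landed cost (A) = invoice 32855.72 + 12666.20 + duty 8813.16 = 54335.08
Supplier B (CIF):
The CIF price already equals the CIF value: 39226.69
Import duty = 39226.69 × 20.8% = 8159.15
Buyer bears (B): 1029.30 + 495.86 + 1625.78 = 3150.94
Landed cost (B) = invoice 39226.69 + 3150.94 + duty 8159.15 = 50536.78
Difference = |54335.08 − 50536.78| = 3798.30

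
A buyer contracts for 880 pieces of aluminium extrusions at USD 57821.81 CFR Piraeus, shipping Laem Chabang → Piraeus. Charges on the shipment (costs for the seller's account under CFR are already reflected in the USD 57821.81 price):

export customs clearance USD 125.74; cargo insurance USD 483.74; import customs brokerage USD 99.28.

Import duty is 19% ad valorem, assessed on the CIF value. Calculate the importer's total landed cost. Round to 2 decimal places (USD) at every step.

Total landed cost: USD 69482.88

CFR: the seller pays costs through ocean freight to the destination port, but not insurance.
Already in the invoice (seller's account under CFR): export clearance — exclude.
CIF value = CFR price + insurance = 57821.81 + 483.74 = 58305.55
Import duty = 58305.55 × 19% = 11078.05
Buyer bears: insurance 483.74 + brokerage 99.28 + duty 11078.05 = 11661.07
Landed cost = invoice 57821.81 + 11661.07 = 69482.88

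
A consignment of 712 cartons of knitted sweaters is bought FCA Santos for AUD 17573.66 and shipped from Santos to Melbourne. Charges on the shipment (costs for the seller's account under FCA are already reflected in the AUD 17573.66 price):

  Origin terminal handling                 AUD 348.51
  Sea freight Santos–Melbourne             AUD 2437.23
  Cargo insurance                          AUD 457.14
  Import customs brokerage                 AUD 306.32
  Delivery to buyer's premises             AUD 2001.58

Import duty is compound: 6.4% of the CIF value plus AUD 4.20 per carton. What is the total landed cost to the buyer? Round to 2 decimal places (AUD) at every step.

FCA: the seller delivers export-cleared goods to the carrier; the buyer bears costs from that point.
CIF value = FCA price + origin terminal + freight + insurance = 17573.66 + 348.51 + 2437.23 + 457.14 = 20816.54
Ad valorem component: 20816.54 × 6.4% = 1332.26
Specific component: 712 × 4.20 = 2990.40
Import duty = 1332.26 + 2990.40 = 4322.66
Buyer bears: origin terminal 348.51 + freight 2437.23 + insurance 457.14 + brokerage 306.32 + delivery 2001.58 + duty 4322.66 = 9873.44
Landed cost = invoice 17573.66 + 9873.44 = 27447.10

Total landed cost: AUD 27447.10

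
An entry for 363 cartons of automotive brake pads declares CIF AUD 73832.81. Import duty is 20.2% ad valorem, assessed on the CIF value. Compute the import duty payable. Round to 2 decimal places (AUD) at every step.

Import duty: AUD 14914.23

Import duty = 73832.81 × 20.2% = 14914.23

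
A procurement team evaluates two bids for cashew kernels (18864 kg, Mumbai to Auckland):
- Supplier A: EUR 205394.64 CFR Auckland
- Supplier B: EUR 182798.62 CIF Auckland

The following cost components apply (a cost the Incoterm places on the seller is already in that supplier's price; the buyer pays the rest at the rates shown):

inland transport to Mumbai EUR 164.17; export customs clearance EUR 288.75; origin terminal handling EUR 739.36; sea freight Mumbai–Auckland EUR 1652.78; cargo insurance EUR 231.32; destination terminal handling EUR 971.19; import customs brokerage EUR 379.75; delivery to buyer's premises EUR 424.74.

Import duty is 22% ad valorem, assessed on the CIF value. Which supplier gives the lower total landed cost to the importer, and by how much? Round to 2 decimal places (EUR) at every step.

Supplier B is cheaper by EUR 27849.35

Supplier A (CFR):
CIF value = CFR price + insurance = 205394.64 + 231.32 = 205625.96
Import duty = 205625.96 × 22% = 45237.71
Buyer bears (A): 231.32 + 971.19 + 379.75 + 424.74 = 2007.00
Landed cost (A) = invoice 205394.64 + 2007.00 + duty 45237.71 = 252639.35
Supplier B (CIF):
The CIF price already equals the CIF value: 182798.62
Import duty = 182798.62 × 22% = 40215.70
Buyer bears (B): 971.19 + 379.75 + 424.74 = 1775.68
Landed cost (B) = invoice 182798.62 + 1775.68 + duty 40215.70 = 224790.00
Difference = |252639.35 − 224790.00| = 27849.35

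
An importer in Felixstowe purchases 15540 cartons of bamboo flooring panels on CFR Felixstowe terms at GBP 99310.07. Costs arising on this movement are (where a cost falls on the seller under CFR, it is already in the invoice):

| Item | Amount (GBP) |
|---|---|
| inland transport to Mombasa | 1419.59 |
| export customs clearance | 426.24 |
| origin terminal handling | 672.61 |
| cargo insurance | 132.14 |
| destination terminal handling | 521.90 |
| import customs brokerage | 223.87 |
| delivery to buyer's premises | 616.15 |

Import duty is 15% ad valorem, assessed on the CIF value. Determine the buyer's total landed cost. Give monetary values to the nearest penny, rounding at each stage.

Total landed cost: GBP 115720.46

CFR: the seller pays costs through ocean freight to the destination port, but not insurance.
Already in the invoice (seller's account under CFR): inland to port, export clearance, origin terminal — exclude.
CIF value = CFR price + insurance = 99310.07 + 132.14 = 99442.21
Import duty = 99442.21 × 15% = 14916.33
Buyer bears: insurance 132.14 + destination terminal 521.90 + brokerage 223.87 + delivery 616.15 + duty 14916.33 = 16410.39
Landed cost = invoice 99310.07 + 16410.39 = 115720.46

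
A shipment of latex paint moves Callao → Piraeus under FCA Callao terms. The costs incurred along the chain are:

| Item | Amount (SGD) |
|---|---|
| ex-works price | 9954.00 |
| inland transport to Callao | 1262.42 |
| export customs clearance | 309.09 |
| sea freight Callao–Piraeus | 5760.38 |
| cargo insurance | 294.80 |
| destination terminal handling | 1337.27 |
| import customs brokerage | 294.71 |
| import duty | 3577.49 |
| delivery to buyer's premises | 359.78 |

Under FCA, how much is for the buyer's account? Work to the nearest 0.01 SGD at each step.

FCA: the seller delivers export-cleared goods to the carrier; the buyer bears costs from that point.
Seller's account: goods 9954.00 + inland to port 1262.42 + export clearance 309.09 = 11525.51
Buyer's account: freight 5760.38 + insurance 294.80 + destination terminal 1337.27 + brokerage 294.71 + duty 3577.49 + delivery 359.78 = 11624.43

Buyer's account: SGD 11624.43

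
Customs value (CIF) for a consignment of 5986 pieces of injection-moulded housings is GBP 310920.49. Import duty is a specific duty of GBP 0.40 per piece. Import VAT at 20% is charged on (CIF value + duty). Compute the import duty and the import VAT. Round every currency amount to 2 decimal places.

Import duty = 5986 × 0.40 = 2394.40
VAT base = CIF + duty = 310920.49 + 2394.40 = 313314.89
Import VAT = 313314.89 × 20% = 62662.98

Import duty: GBP 2394.40; import VAT: GBP 62662.98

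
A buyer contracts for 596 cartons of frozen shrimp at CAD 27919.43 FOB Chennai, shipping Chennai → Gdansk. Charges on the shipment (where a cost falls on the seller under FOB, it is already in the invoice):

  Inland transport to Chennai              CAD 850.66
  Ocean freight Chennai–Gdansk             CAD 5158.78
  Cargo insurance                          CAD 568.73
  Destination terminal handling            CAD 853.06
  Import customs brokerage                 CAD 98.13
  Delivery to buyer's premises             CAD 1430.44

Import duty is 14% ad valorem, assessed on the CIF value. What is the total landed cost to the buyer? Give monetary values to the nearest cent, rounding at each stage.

FOB: the seller bears costs until goods are on board at the origin port; the buyer bears freight, insurance and all costs thereafter.
Already in the invoice (seller's account under FOB): inland to port — exclude.
CIF value = FOB price + freight + insurance = 27919.43 + 5158.78 + 568.73 = 33646.94
Import duty = 33646.94 × 14% = 4710.57
Buyer bears: freight 5158.78 + insurance 568.73 + destination terminal 853.06 + brokerage 98.13 + delivery 1430.44 + duty 4710.57 = 12819.71
Landed cost = invoice 27919.43 + 12819.71 = 40739.14

Total landed cost: CAD 40739.14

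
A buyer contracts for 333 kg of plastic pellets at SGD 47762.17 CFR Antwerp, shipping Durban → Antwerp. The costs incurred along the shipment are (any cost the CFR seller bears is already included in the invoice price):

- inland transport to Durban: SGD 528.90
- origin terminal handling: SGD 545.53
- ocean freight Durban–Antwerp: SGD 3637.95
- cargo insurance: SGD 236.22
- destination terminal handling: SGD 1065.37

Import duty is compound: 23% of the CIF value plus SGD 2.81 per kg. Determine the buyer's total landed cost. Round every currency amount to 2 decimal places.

CFR: the seller pays costs through ocean freight to the destination port, but not insurance.
Already in the invoice (seller's account under CFR): inland to port, origin terminal, freight — exclude.
CIF value = CFR price + insurance = 47762.17 + 236.22 = 47998.39
Ad valorem component: 47998.39 × 23% = 11039.63
Specific component: 333 × 2.81 = 935.73
Import duty = 11039.63 + 935.73 = 11975.36
Buyer bears: insurance 236.22 + destination terminal 1065.37 + duty 11975.36 = 13276.95
Landed cost = invoice 47762.17 + 13276.95 = 61039.12

Total landed cost: SGD 61039.12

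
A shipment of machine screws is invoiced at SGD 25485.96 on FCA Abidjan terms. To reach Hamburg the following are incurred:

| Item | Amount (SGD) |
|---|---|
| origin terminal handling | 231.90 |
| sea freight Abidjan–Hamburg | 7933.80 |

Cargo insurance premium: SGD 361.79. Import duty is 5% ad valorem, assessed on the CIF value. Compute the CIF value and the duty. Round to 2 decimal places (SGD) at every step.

CIF value: SGD 34013.45; import duty: SGD 1700.67

CIF = FCA price + pre-shipment costs + freight + insurance
CIF = 25485.96 + 231.90 + 7933.80 + 361.79 = 34013.45
Import duty = 34013.45 × 5% = 1700.67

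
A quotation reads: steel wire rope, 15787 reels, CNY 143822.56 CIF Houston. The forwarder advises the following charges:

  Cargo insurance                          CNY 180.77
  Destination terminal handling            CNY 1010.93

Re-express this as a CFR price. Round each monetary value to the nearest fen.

Not relevant to the conversion: destination terminal — on the buyer under both terms; not part of either seller's price.
From CIF to CFR, the seller no longer bears: insurance.
CFR price = 143822.56 − 180.77 = 143641.79

CFR price: CNY 143641.79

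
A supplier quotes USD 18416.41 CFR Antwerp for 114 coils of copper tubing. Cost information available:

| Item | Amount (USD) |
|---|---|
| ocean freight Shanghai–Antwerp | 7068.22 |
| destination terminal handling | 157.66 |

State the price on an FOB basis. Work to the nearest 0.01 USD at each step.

FOB price: USD 11348.19

Not relevant to the conversion: destination terminal — on the buyer under both terms; not part of either seller's price.
From CFR to FOB, the seller no longer bears: freight.
FOB price = 18416.41 − 7068.22 = 11348.19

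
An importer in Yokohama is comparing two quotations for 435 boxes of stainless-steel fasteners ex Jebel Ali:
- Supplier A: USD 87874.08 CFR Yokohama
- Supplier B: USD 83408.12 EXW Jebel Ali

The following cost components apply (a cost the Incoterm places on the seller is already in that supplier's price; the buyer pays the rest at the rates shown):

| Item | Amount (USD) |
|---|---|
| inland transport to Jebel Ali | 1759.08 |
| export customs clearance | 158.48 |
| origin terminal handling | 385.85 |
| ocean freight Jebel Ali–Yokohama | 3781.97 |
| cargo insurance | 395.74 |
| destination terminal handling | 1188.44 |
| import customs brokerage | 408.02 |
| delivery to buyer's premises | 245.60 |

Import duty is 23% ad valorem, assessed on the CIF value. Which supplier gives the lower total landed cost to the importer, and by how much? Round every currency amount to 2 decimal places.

Supplier A (CFR):
CIF value = CFR price + insurance = 87874.08 + 395.74 = 88269.82
Import duty = 88269.82 × 23% = 20302.06
Buyer bears (A): 395.74 + 1188.44 + 408.02 + 245.60 = 2237.80
Landed cost (A) = invoice 87874.08 + 2237.80 + duty 20302.06 = 110413.94
Supplier B (EXW):
CIF value = EXW price + inland to port + export clearance + origin terminal + freight + insurance = 83408.12 + 1759.08 + 158.48 + 385.85 + 3781.97 + 395.74 = 89889.24
Import duty = 89889.24 × 23% = 20674.53
Buyer bears (B): 1759.08 + 158.48 + 385.85 + 3781.97 + 395.74 + 1188.44 + 408.02 + 245.60 = 8323.18
Landed cost (B) = invoice 83408.12 + 8323.18 + duty 20674.53 = 112405.83
Difference = |110413.94 − 112405.83| = 1991.89

Supplier A is cheaper by USD 1991.89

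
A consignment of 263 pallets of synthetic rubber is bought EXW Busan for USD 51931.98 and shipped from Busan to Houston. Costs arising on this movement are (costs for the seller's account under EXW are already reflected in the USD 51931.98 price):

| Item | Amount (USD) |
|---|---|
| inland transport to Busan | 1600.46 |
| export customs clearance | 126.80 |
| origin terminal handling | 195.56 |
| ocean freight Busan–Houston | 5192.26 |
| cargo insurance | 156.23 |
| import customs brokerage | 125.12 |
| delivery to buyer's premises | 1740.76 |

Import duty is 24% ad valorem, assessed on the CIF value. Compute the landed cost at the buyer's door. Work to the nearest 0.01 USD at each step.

Total landed cost: USD 75277.96

EXW: the seller makes goods available at their premises; the buyer bears all onward costs.
CIF value = EXW price + inland to port + export clearance + origin terminal + freight + insurance = 51931.98 + 1600.46 + 126.80 + 195.56 + 5192.26 + 156.23 = 59203.29
Import duty = 59203.29 × 24% = 14208.79
Buyer bears: inland to port 1600.46 + export clearance 126.80 + origin terminal 195.56 + freight 5192.26 + insurance 156.23 + brokerage 125.12 + delivery 1740.76 + duty 14208.79 = 23345.98
Landed cost = invoice 51931.98 + 23345.98 = 75277.96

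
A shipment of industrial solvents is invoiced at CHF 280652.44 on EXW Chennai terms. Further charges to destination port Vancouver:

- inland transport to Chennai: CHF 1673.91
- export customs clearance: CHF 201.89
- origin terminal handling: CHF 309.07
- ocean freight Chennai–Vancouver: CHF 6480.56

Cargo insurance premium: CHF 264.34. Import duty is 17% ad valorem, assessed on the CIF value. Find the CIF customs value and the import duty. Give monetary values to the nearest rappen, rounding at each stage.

CIF = EXW price + pre-shipment costs + freight + insurance
CIF = 280652.44 + 1673.91 + 201.89 + 309.07 + 6480.56 + 264.34 = 289582.21
Import duty = 289582.21 × 17% = 49228.98

CIF value: CHF 289582.21; import duty: CHF 49228.98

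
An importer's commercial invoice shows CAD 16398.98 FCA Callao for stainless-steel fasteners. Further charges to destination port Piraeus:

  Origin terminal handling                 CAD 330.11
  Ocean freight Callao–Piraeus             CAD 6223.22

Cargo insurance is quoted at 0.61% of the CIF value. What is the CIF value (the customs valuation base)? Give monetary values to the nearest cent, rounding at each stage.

CIF value: CAD 23093.18

Let C be the CIF value. C = FCA price + pre-shipment costs + freight + 0.61% × C
C − 0.61% × C = 16398.98 + 330.11 + 6223.22
0.9939 × C = 22952.31
C = 22952.31 / 0.9939 = 23093.18
Insurance premium = 0.61% × 23093.18 = 140.87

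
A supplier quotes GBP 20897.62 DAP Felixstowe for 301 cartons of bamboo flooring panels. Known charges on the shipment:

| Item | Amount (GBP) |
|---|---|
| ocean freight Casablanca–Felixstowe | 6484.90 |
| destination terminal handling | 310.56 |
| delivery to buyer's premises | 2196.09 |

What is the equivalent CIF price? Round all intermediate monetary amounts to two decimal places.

Not relevant to the conversion: freight — on the seller under both DAP and CIF; already in the DAP price and stays in the CIF price.
From DAP to CIF, the seller no longer bears: destination terminal, delivery.
CIF price = 20897.62 − 310.56 − 2196.09 = 18390.97

CIF price: GBP 18390.97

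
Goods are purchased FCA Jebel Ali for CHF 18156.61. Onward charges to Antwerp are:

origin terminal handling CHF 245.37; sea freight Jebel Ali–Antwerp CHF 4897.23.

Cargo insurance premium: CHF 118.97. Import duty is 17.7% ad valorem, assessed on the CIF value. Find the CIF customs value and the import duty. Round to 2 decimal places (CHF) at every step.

CIF value: CHF 23418.18; import duty: CHF 4145.02

CIF = FCA price + pre-shipment costs + freight + insurance
CIF = 18156.61 + 245.37 + 4897.23 + 118.97 = 23418.18
Import duty = 23418.18 × 17.7% = 4145.02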